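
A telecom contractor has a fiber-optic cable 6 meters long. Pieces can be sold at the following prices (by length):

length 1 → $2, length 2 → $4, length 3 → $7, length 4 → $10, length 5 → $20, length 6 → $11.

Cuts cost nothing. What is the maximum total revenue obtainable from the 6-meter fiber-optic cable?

22

Build best[k] bottom-up: best[k] = max over allowed piece i of (p[i] + best[k−i]).
best[1] = 2
best[2] = 4  (first piece 1, then best[1]=2)
best[3] = 7
best[4] = 10
best[5] = 20
best[6] = 22  (first piece 1, then best[5]=20)
One optimal cutting: 5 + 1 → $20 + $2 = $22.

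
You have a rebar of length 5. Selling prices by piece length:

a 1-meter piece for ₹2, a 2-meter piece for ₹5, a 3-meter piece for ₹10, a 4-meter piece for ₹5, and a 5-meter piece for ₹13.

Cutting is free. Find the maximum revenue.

15

Let R[k] be the best obtainable value from length k. For each k, try every first piece i and keep the best of price[i] + R[k−i].
R[1] = 2
R[2] = 5
R[3] = 10
R[4] = 12  (first piece 1, then R[3]=10)
R[5] = 15  (first piece 2, then R[3]=10)
One optimal cutting: 3 + 2 → ₹10 + ₹5 = ₹15.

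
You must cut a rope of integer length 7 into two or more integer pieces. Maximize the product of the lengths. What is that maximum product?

Define P[k] = max over 1≤i<k of i · max(k−i, P[k−i]); the inner max lets the remainder stay uncut if that's better.
P[2] = 1×max(1,0) = 1×1 = 1
P[3] = 1×max(2,1) = 1×2 = 2
P[4] = 2×max(2,1) = 2×2 = 4
P[5] = 2×max(3,2) = 2×3 = 6
P[6] = 3×max(3,2) = 3×3 = 9
P[7] = 2×max(5,6) = 2×6 = 12
One optimal split: 3 + 2 + 2; product 3×2×2 = 12.

12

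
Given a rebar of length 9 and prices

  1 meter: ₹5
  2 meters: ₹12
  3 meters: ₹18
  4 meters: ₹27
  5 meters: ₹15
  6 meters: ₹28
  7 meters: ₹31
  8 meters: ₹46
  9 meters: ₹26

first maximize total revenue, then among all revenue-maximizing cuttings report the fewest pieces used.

Consider every possible first cut. r[k] is the best of p[i]+r[k−i] over all sellable i≤k.
r[1] = 5
r[2] = max(5+5, 12+0) = 12
r[3] = max(5+12, 12+5, 18+0) = 18
r[4] = max(5+18, 12+12, 18+5, 27+0) = 27
r[5] = max(5+27, 12+18, 18+12, 27+5, 15+0) = 32
r[6] = max(5+32, 12+27, 18+18, 27+12, 15+5, 28+0) = 39
r[7] = max(5+39, 12+32, 18+27, …, 28+5, 31+0) = 45
r[8] = max(5+45, 12+39, 18+32, …, 31+5, 46+0) = 54
r[9] = max(5+54, 12+45, 18+39, …, 46+5, 26+0) = 59
Maximum revenue is ₹59.
Now minimize piece count subject to staying optimal: for each k, pieces[k] = 1 + min over i with p[i]+r[k−i]=r[k] of pieces[k−i].
pieces[6] = 2
pieces[7] = 2
pieces[8] = 2
pieces[9] = 3

3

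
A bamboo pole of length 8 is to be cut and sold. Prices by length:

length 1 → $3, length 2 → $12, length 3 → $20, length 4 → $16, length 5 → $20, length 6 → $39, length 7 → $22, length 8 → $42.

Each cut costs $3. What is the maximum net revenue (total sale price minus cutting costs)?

Build net[k] bottom-up: net[k] = max over allowed piece i of (p[i] + net[k−i]) − 3 per cut.
net[1] = 3
net[2] = max(3+3-3, 12+0) = 12
net[3] = max(3+12-3, 12+3-3, 20+0) = 20
net[4] = max(3+20-3, 12+12-3, 20+3-3, 16+0) = 21
net[5] = max(3+21-3, 12+20-3, 20+12-3, 16+3-3, 20+0) = 29
net[6] = max(3+29-3, 12+21-3, 20+20-3, 16+12-3, 20+3-3, 39+0) = 39
net[7] = max(3+39-3, 12+29-3, 20+21-3, …, 39+3-3, 22+0) = 39
net[8] = max(3+39-3, 12+39-3, 20+29-3, …, 22+3-3, 42+0) = 48
One optimal plan: pieces 6 + 2 (1 cut) → $51 − $3 = $48.

48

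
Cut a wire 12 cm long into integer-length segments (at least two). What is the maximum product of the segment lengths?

Let P[k] be the best product for length k (with at least one cut). For each first piece i, the rest contributes max(k−i, P[k−i]).
Small cases: P[2]=1, P[3]=2, P[4]=4.
P[5] = 2·max(3,2) = 2·3 = 6
P[6] = 3·max(3,2) = 3·3 = 9
P[7] = 2·max(5,6) = 2·6 = 12
P[8] = 2·max(6,9) = 2·9 = 18
P[9] = 3·max(6,9) = 3·9 = 27
P[10] = 2·max(8,18) = 2·18 = 36
P[11] = 2·max(9,27) = 2·27 = 54
P[12] = 3·max(9,27) = 3·27 = 81
One optimal split: 3 + 3 + 3 + 3; product 3·3·3·3 = 81.

81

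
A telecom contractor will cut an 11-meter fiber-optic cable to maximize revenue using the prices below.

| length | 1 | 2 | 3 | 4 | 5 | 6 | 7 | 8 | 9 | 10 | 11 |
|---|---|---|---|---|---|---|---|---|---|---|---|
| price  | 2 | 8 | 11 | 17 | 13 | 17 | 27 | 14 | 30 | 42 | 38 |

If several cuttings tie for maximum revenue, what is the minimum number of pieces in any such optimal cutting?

3

Let r[k] be the best obtainable value from length k. For each k, try every first piece i and keep the best of price[i] + r[k−i].
r[1] = 2
r[2] = 8
r[3] = 11
r[4] = 17
r[5] = 19  (first piece 1, then r[4]=17)
r[6] = 25  (first piece 2, then r[4]=17)
r[7] = 28  (first piece 3, then r[4]=17)
r[8] = 34  (first piece 4, then r[4]=17)
r[9] = 36  (first piece 1, then r[8]=34)
r[10] = 42  (first piece 2, then r[8]=34)
r[11] = 45  (first piece 3, then r[8]=34)
Maximum revenue is $45.
Now minimize piece count subject to staying optimal: for each k, pieces[k] = 1 + min over i with p[i]+r[k−i]=r[k] of pieces[k−i].
pieces[8] = 2
pieces[9] = 3
pieces[10] = 1
pieces[11] = 3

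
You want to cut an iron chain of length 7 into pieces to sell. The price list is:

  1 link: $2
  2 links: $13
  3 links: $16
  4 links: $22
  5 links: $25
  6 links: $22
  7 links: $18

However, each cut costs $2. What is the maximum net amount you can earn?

38

Build v[k] bottom-up: v[k] = max over allowed piece i of (p[i] + v[k−i]) − 2 per cut.
v[1] = 2
v[2] = max(2+2-2, 13+0) = 13
v[3] = max(2+13-2, 13+2-2, 16+0) = 16
v[4] = max(2+16-2, 13+13-2, 16+2-2, 22+0) = 24
v[5] = max(2+24-2, 13+16-2, 16+13-2, 22+2-2, 25+0) = 27
v[6] = max(2+27-2, 13+24-2, 16+16-2, 22+13-2, 25+2-2, 22+0) = 35
v[7] = max(2+35-2, 13+27-2, 16+24-2, …, 22+2-2, 18+0) = 38
One optimal plan: pieces 3 + 2 + 2 (2 cuts) → $42 − $4 = $38.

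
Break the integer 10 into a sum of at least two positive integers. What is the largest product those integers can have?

36

Let g[k] be the best product for length k (with at least one cut). For each first piece i, the rest contributes max(k−i, g[k−i]).
g[2] = 1*max(1,0) = 1*1 = 1
g[3] = 1*max(2,1) = 1*2 = 2
g[4] = 2*max(2,1) = 2*2 = 4
g[5] = 2*max(3,2) = 2*3 = 6
g[6] = 3*max(3,2) = 3*3 = 9
g[7] = 2*max(5,6) = 2*6 = 12
g[8] = 2*max(6,9) = 2*9 = 18
g[9] = 3*max(6,9) = 3*9 = 27
g[10] = 2*max(8,18) = 2*18 = 36
One optimal split: 3 + 3 + 2 + 2; product 3*3*2*2 = 36.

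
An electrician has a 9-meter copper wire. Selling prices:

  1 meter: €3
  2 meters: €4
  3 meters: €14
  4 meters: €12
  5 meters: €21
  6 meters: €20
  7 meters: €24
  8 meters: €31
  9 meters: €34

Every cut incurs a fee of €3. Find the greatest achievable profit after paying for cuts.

Let v[k] be the best obtainable value from length k. For each k, try every first piece i and keep the best of price[i] + v[k−i] minus the 3 cut fee when i<k.
v[1] = 3
v[2] = 4
v[3] = 14
v[4] = 14  (first piece 1, then v[3]=14)
v[5] = 21
v[6] = 25  (first piece 3, then v[3]=14)
v[7] = 25  (first piece 1, then v[6]=25)
v[8] = 32  (first piece 3, then v[5]=21)
v[9] = 36  (first piece 3, then v[6]=25)
One optimal plan: pieces 3 + 3 + 3 (2 cuts) → €42 − €6 = €36.

36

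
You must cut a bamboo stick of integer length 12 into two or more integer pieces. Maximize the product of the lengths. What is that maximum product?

81

Let f[k] be the best product for length k (with at least one cut). For each first piece i, the rest contributes max(k−i, f[k−i]).
Small cases: f[2]=1, f[3]=2, f[4]=4, f[5]=6.
f[6] = max(1×6, 2×4, 3×3, 4×2, 5×1) = 9
f[7] = max(1×9, 2×6, 3×4, 4×3, 5×2, 6×1) = 12
f[8] = max(1×12, 2×9, 3×6, …, 6×2, 7×1) = 18
f[9] = max(1×18, 2×12, 3×9, …, 7×2, 8×1) = 27
f[10] = max(1×27, 2×18, 3×12, …, 8×2, 9×1) = 36
f[11] = max(1×36, 2×27, 3×18, …, 9×2, 10×1) = 54
f[12] = max(1×54, 2×36, 3×27, …, 10×2, 11×1) = 81
One optimal split: 3 + 3 + 3 + 3; product 3×3×3×3 = 81.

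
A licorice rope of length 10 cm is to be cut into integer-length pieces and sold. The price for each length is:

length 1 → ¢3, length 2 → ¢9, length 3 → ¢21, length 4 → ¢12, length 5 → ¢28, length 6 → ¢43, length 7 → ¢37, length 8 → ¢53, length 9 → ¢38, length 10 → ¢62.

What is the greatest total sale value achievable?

Build r[k] bottom-up: r[k] = max over allowed piece i of (p[i] + r[k−i]).
r[1] = 3
r[2] = max(3+3, 9+0) = 9
r[3] = max(3+9, 9+3, 21+0) = 21
r[4] = max(3+21, 9+9, 21+3, 12+0) = 24
r[5] = max(3+24, 9+21, 21+9, 12+3, 28+0) = 30
r[6] = max(3+30, 9+24, 21+21, 12+9, 28+3, 43+0) = 43
r[7] = max(3+43, 9+30, 21+24, …, 43+3, 37+0) = 46
r[8] = max(3+46, 9+43, 21+30, …, 37+3, 53+0) = 53
r[9] = max(3+53, 9+46, 21+43, …, 53+3, 38+0) = 64
r[10] = max(3+64, 9+53, 21+46, …, 38+3, 62+0) = 67
One optimal cutting: 6 + 3 + 1 → ¢43 + ¢21 + ¢3 = ¢67.

67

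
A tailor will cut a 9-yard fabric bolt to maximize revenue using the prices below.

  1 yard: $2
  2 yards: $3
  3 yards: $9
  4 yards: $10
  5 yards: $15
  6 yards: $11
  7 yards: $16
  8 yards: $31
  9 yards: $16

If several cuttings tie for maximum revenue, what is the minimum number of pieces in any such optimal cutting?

2

Consider every possible first cut. r[k] is the best of p[i]+r[k−i] over all sellable i≤k.
r[1] = 2
r[2] = 4  (first piece 1, then r[1]=2)
r[3] = 9
r[4] = 11  (first piece 1, then r[3]=9)
r[5] = 15
r[6] = 18  (first piece 3, then r[3]=9)
r[7] = 20  (first piece 1, then r[6]=18)
r[8] = 31
r[9] = 33  (first piece 1, then r[8]=31)
Maximum revenue is $33.
Now minimize piece count subject to staying optimal: for each k, pieces[k] = 1 + min over i with p[i]+r[k−i]=r[k] of pieces[k−i].
pieces[6] = 2
pieces[7] = 3
pieces[8] = 1
pieces[9] = 2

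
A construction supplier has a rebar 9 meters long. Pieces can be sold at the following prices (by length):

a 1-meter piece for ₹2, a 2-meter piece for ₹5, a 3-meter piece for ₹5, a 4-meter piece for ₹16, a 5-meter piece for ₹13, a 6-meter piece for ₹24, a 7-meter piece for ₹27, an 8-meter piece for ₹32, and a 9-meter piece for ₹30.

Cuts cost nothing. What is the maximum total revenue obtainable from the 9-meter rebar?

34

Let r[k] be the best obtainable value from length k. For each k, try every first piece i and keep the best of price[i] + r[k−i].
r[1] = 2
r[2] = 5
r[3] = 7  (first piece 1, then r[2]=5)
r[4] = 16
r[5] = 18  (first piece 1, then r[4]=16)
r[6] = 24
r[7] = 27
r[8] = 32  (first piece 4, then r[4]=16)
r[9] = 34  (first piece 1, then r[8]=32)
One optimal cutting: 4 + 4 + 1 → ₹16 + ₹16 + ₹2 = ₹34.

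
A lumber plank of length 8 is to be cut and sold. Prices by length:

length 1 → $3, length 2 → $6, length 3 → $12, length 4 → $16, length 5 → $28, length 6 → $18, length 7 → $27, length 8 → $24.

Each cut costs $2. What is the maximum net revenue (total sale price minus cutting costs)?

Consider every possible first cut. v[k] is the best of p[i]+v[k−i] over all sellable i≤k, charging 2 whenever i<k.
v[1] = 3
v[2] = max(3+3-2, 6+0) = 6
v[3] = max(3+6-2, 6+3-2, 12+0) = 12
v[4] = max(3+12-2, 6+6-2, 12+3-2, 16+0) = 16
v[5] = max(3+16-2, 6+12-2, 12+6-2, 16+3-2, 28+0) = 28
v[6] = max(3+28-2, 6+16-2, 12+12-2, 16+6-2, 28+3-2, 18+0) = 29
v[7] = max(3+29-2, 6+28-2, 12+16-2, …, 18+3-2, 27+0) = 32
v[8] = max(3+32-2, 6+29-2, 12+28-2, …, 27+3-2, 24+0) = 38
One optimal plan: pieces 5 + 3 (1 cut) → $40 − $2 = $38.

38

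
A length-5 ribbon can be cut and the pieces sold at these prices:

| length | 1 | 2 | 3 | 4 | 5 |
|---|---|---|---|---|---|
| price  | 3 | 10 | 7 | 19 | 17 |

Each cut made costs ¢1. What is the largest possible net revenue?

21

Consider every possible first cut. v[k] is the best of p[i]+v[k−i] over all sellable i≤k, charging 1 whenever i<k.
v[1] = 3
v[2] = max(3+3-1, 10+0) = 10
v[3] = max(3+10-1, 10+3-1, 7+0) = 12
v[4] = max(3+12-1, 10+10-1, 7+3-1, 19+0) = 19
v[5] = max(3+19-1, 10+12-1, 7+10-1, 19+3-1, 17+0) = 21
One optimal plan: pieces 2 + 2 + 1 (2 cuts) → ¢23 − ¢2 = ¢21.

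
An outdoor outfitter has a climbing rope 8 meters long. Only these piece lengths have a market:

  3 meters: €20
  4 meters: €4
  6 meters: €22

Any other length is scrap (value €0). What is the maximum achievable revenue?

40

Let f[k] be the best obtainable value from length k. For each k, try every first piece i and keep the best of price[i] + f[k−i].
f[1] = 0
f[2] = 0
f[3] = 20
f[4] = max(20+0, 4+0) = 20
f[5] = max(20+0, 4+0) = 20
f[6] = max(20+20, 4+0, 22+0) = 40
f[7] = max(20+20, 4+20, 22+0) = 40
f[8] = max(20+20, 4+20, 22+0) = 40
One optimal cutting: pieces 3 + 3 with 2 meters of scrap → €40.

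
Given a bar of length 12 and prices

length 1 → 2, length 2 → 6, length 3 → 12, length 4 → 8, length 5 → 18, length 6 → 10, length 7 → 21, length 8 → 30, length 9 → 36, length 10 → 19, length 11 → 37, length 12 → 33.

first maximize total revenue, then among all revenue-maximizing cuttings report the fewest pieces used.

Build r[k] bottom-up: r[k] = max over allowed piece i of (p[i] + r[k−i]).
r[1] = 2
r[2] = 6
r[3] = 12
r[4] = 14  (first piece 1, then r[3]=12)
r[5] = 18  (first piece 2, then r[3]=12)
r[6] = 24  (first piece 3, then r[3]=12)
r[7] = 26  (first piece 1, then r[6]=24)
r[8] = 30  (first piece 2, then r[6]=24)
r[9] = 36  (first piece 3, then r[6]=24)
r[10] = 38  (first piece 1, then r[9]=36)
r[11] = 42  (first piece 2, then r[9]=36)
r[12] = 48  (first piece 3, then r[9]=36)
Maximum revenue is 48.
Now minimize piece count subject to staying optimal: for each k, pieces[k] = 1 + min over i with p[i]+r[k−i]=r[k] of pieces[k−i].
pieces[9] = 1
pieces[10] = 2
pieces[11] = 2
pieces[12] = 2

2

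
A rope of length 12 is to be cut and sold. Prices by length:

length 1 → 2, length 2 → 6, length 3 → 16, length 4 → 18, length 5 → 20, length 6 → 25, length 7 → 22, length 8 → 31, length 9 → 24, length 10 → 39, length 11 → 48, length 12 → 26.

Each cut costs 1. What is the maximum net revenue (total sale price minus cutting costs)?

61

Let r[k] be the best obtainable value from length k. For each k, try every first piece i and keep the best of price[i] + r[k−i] minus the 1 cut fee when i<k.
r[1] = 2
r[2] = 6
r[3] = 16
r[4] = 18
r[5] = 21  (first piece 2, then r[3]=16)
r[6] = 31  (first piece 3, then r[3]=16)
r[7] = 33  (first piece 3, then r[4]=18)
r[8] = 36  (first piece 2, then r[6]=31)
r[9] = 46  (first piece 3, then r[6]=31)
r[10] = 48  (first piece 3, then r[7]=33)
r[11] = 51  (first piece 2, then r[9]=46)
r[12] = 61  (first piece 3, then r[9]=46)
One optimal plan: pieces 3 + 3 + 3 + 3 (3 cuts) → 64 − 3 = 61.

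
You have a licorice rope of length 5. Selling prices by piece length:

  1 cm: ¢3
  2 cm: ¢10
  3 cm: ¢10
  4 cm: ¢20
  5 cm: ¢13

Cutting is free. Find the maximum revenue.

Consider every possible first cut. R[k] is the best of p[i]+R[k−i] over all sellable i≤k.
R[1] = 3
R[2] = max(3+3, 10+0) = 10
R[3] = max(3+10, 10+3, 10+0) = 13
R[4] = max(3+13, 10+10, 10+3, 20+0) = 20
R[5] = max(3+20, 10+13, 10+10, 20+3, 13+0) = 23
One optimal cutting: 2 + 2 + 1 → ¢10 + ¢10 + ¢3 = ¢23.

23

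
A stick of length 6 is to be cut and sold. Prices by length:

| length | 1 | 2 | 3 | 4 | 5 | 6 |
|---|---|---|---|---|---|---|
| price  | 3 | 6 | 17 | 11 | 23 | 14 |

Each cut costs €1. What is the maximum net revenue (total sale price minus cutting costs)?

33

Build v[k] bottom-up: v[k] = max over allowed piece i of (p[i] + v[k−i]) − 1 per cut.
v[1] = 3
v[2] = max(3+3-1, 6+0) = 6
v[3] = max(3+6-1, 6+3-1, 17+0) = 17
v[4] = max(3+17-1, 6+6-1, 17+3-1, 11+0) = 19
v[5] = max(3+19-1, 6+17-1, 17+6-1, 11+3-1, 23+0) = 23
v[6] = max(3+23-1, 6+19-1, 17+17-1, 11+6-1, 23+3-1, 14+0) = 33
One optimal plan: pieces 3 + 3 (1 cut) → €34 − €1 = €33.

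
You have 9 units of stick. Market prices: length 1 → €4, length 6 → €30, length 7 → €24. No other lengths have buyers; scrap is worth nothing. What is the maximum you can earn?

42

Consider every possible first cut. f[k] is the best of p[i]+f[k−i] over all sellable i≤k.
f[1] = 4
f[2] = 8  (first piece 1, then f[1]=4)
f[3] = 12  (first piece 1, then f[2]=8)
f[4] = 16  (first piece 1, then f[3]=12)
f[5] = 20  (first piece 1, then f[4]=16)
f[6] = 30
f[7] = 34  (first piece 1, then f[6]=30)
f[8] = 38  (first piece 1, then f[7]=34)
f[9] = 42  (first piece 1, then f[8]=38)
One optimal cutting: 6 + 1 + 1 + 1 → €42.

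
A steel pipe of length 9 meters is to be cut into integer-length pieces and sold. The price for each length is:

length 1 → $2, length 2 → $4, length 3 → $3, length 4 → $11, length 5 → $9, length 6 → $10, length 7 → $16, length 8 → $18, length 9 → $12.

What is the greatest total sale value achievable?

Build r[k] bottom-up: r[k] = max over allowed piece i of (p[i] + r[k−i]).
r[1] = 2
r[2] = 4  (first piece 1, then r[1]=2)
r[3] = 6  (first piece 1, then r[2]=4)
r[4] = 11
r[5] = 13  (first piece 1, then r[4]=11)
r[6] = 15  (first piece 1, then r[5]=13)
r[7] = 17  (first piece 1, then r[6]=15)
r[8] = 22  (first piece 4, then r[4]=11)
r[9] = 24  (first piece 1, then r[8]=22)
One optimal cutting: 4 + 4 + 1 → $11 + $11 + $2 = $24.

24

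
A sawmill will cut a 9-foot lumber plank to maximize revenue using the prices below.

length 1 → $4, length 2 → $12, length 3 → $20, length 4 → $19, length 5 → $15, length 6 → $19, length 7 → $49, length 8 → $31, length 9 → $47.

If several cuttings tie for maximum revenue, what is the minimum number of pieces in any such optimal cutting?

Build r[k] bottom-up: r[k] = max over allowed piece i of (p[i] + r[k−i]).
r[1] = 4
r[2] = max(4+4, 12+0) = 12
r[3] = max(4+12, 12+4, 20+0) = 20
r[4] = max(4+20, 12+12, 20+4, 19+0) = 24
r[5] = max(4+24, 12+20, 20+12, 19+4, 15+0) = 32
r[6] = max(4+32, 12+24, 20+20, 19+12, 15+4, 19+0) = 40
r[7] = max(4+40, 12+32, 20+24, …, 19+4, 49+0) = 49
r[8] = max(4+49, 12+40, 20+32, …, 49+4, 31+0) = 53
r[9] = max(4+53, 12+49, 20+40, …, 31+4, 47+0) = 61
Maximum revenue is $61.
Now minimize piece count subject to staying optimal: for each k, pieces[k] = 1 + min over i with p[i]+r[k−i]=r[k] of pieces[k−i].
pieces[6] = 2
pieces[7] = 1
pieces[8] = 2
pieces[9] = 2

2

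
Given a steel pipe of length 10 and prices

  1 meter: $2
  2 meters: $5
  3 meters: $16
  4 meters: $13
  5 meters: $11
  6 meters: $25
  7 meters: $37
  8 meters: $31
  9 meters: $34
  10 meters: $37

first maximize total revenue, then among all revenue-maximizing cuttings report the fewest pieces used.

2

Consider every possible first cut. r[k] is the best of p[i]+r[k−i] over all sellable i≤k.
r[1] = 2
r[2] = max(2+2, 5+0) = 5
r[3] = max(2+5, 5+2, 16+0) = 16
r[4] = max(2+16, 5+5, 16+2, 13+0) = 18
r[5] = max(2+18, 5+16, 16+5, 13+2, 11+0) = 21
r[6] = max(2+21, 5+18, 16+16, 13+5, 11+2, 25+0) = 32
r[7] = max(2+32, 5+21, 16+18, …, 25+2, 37+0) = 37
r[8] = max(2+37, 5+32, 16+21, …, 37+2, 31+0) = 39
r[9] = max(2+39, 5+37, 16+32, …, 31+2, 34+0) = 48
r[10] = max(2+48, 5+39, 16+37, …, 34+2, 37+0) = 53
Maximum revenue is $53.
Now minimize piece count subject to staying optimal: for each k, pieces[k] = 1 + min over i with p[i]+r[k−i]=r[k] of pieces[k−i].
pieces[7] = 1
pieces[8] = 2
pieces[9] = 3
pieces[10] = 2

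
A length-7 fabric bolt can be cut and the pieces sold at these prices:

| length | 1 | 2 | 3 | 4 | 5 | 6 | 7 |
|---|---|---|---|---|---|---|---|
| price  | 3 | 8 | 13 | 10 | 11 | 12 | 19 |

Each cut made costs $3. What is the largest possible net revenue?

23

Build v[k] bottom-up: v[k] = max over allowed piece i of (p[i] + v[k−i]) − 3 per cut.
v[1] = 3
v[2] = max(3+3-3, 8+0) = 8
v[3] = max(3+8-3, 8+3-3, 13+0) = 13
v[4] = max(3+13-3, 8+8-3, 13+3-3, 10+0) = 13
v[5] = max(3+13-3, 8+13-3, 13+8-3, 10+3-3, 11+0) = 18
v[6] = max(3+18-3, 8+13-3, 13+13-3, 10+8-3, 11+3-3, 12+0) = 23
v[7] = max(3+23-3, 8+18-3, 13+13-3, …, 12+3-3, 19+0) = 23
One optimal plan: pieces 3 + 3 + 1 (2 cuts) → $29 − $6 = $23.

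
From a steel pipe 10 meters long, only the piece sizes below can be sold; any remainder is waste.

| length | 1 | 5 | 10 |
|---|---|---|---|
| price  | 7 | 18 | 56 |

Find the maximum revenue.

Consider every possible first cut. f[k] is the best of p[i]+f[k−i] over all sellable i≤k.
f[1] = 7
f[2] = 14  (first piece 1, then f[1]=7)
f[3] = 21  (first piece 1, then f[2]=14)
f[4] = 28  (first piece 1, then f[3]=21)
f[5] = max(7+28, 18+0) = 35
f[6] = max(7+35, 18+7) = 42
f[7] = max(7+42, 18+14) = 49
f[8] = max(7+49, 18+21) = 56
f[9] = max(7+56, 18+28) = 63
f[10] = max(7+63, 18+35, 56+0) = 70
One optimal cutting: 1 + 1 + 1 + 1 + 1 + 1 + 1 + 1 + 1 + 1 → $70.

70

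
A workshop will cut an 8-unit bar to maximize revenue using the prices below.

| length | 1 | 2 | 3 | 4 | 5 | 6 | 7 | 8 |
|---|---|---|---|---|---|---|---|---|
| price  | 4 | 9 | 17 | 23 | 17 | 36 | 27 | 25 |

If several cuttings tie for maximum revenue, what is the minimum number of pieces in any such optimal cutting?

Build r[k] bottom-up: r[k] = max over allowed piece i of (p[i] + r[k−i]).
r[1] = 4
r[2] = max(4+4, 9+0) = 9
r[3] = max(4+9, 9+4, 17+0) = 17
r[4] = max(4+17, 9+9, 17+4, 23+0) = 23
r[5] = max(4+23, 9+17, 17+9, 23+4, 17+0) = 27
r[6] = max(4+27, 9+23, 17+17, 23+9, 17+4, 36+0) = 36
r[7] = max(4+36, 9+27, 17+23, …, 36+4, 27+0) = 40
r[8] = max(4+40, 9+36, 17+27, …, 27+4, 25+0) = 46
Maximum revenue is 46.
Now minimize piece count subject to staying optimal: for each k, pieces[k] = 1 + min over i with p[i]+r[k−i]=r[k] of pieces[k−i].
pieces[5] = 2
pieces[6] = 1
pieces[7] = 2
pieces[8] = 2

2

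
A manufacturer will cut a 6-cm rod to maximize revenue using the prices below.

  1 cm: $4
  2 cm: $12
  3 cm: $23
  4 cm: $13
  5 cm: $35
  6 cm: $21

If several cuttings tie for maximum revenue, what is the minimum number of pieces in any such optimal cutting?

2

Build r[k] bottom-up: r[k] = max over allowed piece i of (p[i] + r[k−i]).
r[1] = 4
r[2] = max(4+4, 12+0) = 12
r[3] = max(4+12, 12+4, 23+0) = 23
r[4] = max(4+23, 12+12, 23+4, 13+0) = 27
r[5] = max(4+27, 12+23, 23+12, 13+4, 35+0) = 35
r[6] = max(4+35, 12+27, 23+23, 13+12, 35+4, 21+0) = 46
Maximum revenue is $46.
Now minimize piece count subject to staying optimal: for each k, pieces[k] = 1 + min over i with p[i]+r[k−i]=r[k] of pieces[k−i].
pieces[3] = 1
pieces[4] = 2
pieces[5] = 1
pieces[6] = 2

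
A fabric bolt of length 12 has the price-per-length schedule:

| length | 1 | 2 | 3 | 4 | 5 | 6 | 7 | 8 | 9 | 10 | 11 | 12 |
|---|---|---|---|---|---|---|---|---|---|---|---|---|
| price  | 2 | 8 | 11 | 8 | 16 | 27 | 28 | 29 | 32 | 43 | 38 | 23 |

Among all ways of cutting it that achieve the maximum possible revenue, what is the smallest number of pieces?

Build r[k] bottom-up: r[k] = max over allowed piece i of (p[i] + r[k−i]).
r[1] = 2
r[2] = max(2+2, 8+0) = 8
r[3] = max(2+8, 8+2, 11+0) = 11
r[4] = max(2+11, 8+8, 11+2, 8+0) = 16
r[5] = max(2+16, 8+11, 11+8, 8+2, 16+0) = 19
r[6] = max(2+19, 8+16, 11+11, 8+8, 16+2, 27+0) = 27
r[7] = max(2+27, 8+19, 11+16, …, 27+2, 28+0) = 29
r[8] = max(2+29, 8+27, 11+19, …, 28+2, 29+0) = 35
r[9] = max(2+35, 8+29, 11+27, …, 29+2, 32+0) = 38
r[10] = max(2+38, 8+35, 11+29, …, 32+2, 43+0) = 43
r[11] = max(2+43, 8+38, 11+35, …, 43+2, 38+0) = 46
r[12] = max(2+46, 8+43, 11+38, …, 38+2, 23+0) = 54
Maximum revenue is $54.
Now minimize piece count subject to staying optimal: for each k, pieces[k] = 1 + min over i with p[i]+r[k−i]=r[k] of pieces[k−i].
pieces[9] = 2
pieces[10] = 1
pieces[11] = 3
pieces[12] = 2

2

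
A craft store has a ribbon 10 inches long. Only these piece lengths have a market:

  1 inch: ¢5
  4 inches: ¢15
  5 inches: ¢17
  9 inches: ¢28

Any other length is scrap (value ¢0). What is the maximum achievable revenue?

Consider every possible first cut. best[k] is the best of p[i]+best[k−i] over all sellable i≤k.
best[1] = 5
best[2] = 10  (first piece 1, then best[1]=5)
best[3] = 15  (first piece 1, then best[2]=10)
best[4] = max(5+15, 15+0) = 20
best[5] = max(5+20, 15+5, 17+0) = 25
best[6] = max(5+25, 15+10, 17+5) = 30
best[7] = max(5+30, 15+15, 17+10) = 35
best[8] = max(5+35, 15+20, 17+15) = 40
best[9] = max(5+40, 15+25, 17+20, 28+0) = 45
best[10] = max(5+45, 15+30, 17+25, 28+5) = 50
One optimal cutting: 1 + 1 + 1 + 1 + 1 + 1 + 1 + 1 + 1 + 1 → ¢50.

50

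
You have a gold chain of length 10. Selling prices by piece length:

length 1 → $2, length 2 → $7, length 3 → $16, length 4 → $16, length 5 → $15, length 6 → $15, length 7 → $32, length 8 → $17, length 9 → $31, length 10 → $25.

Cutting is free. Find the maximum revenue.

Build r[k] bottom-up: r[k] = max over allowed piece i of (p[i] + r[k−i]).
r[1] = 2
r[2] = max(2+2, 7+0) = 7
r[3] = max(2+7, 7+2, 16+0) = 16
r[4] = max(2+16, 7+7, 16+2, 16+0) = 18
r[5] = max(2+18, 7+16, 16+7, 16+2, 15+0) = 23
r[6] = max(2+23, 7+18, 16+16, 16+7, 15+2, 15+0) = 32
r[7] = max(2+32, 7+23, 16+18, …, 15+2, 32+0) = 34
r[8] = max(2+34, 7+32, 16+23, …, 32+2, 17+0) = 39
r[9] = max(2+39, 7+34, 16+32, …, 17+2, 31+0) = 48
r[10] = max(2+48, 7+39, 16+34, …, 31+2, 25+0) = 50
One optimal cutting: 3 + 3 + 3 + 1 → $16 + $16 + $16 + $2 = $50.

50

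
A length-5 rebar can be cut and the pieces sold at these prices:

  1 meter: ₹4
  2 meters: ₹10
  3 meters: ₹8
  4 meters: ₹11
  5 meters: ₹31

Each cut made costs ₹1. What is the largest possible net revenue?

31

Build v[k] bottom-up: v[k] = max over allowed piece i of (p[i] + v[k−i]) − 1 per cut.
v[1] = 4
v[2] = 10
v[3] = 13  (first piece 1, then v[2]=10)
v[4] = 19  (first piece 2, then v[2]=10)
v[5] = 31
Best is to make no cuts and sell whole for ₹31.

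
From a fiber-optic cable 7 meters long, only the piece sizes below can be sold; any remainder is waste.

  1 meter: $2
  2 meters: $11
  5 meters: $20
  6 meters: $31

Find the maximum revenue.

Build r[k] bottom-up: r[k] = max over allowed piece i of (p[i] + r[k−i]).
r[1] = 2
r[2] = max(2+2, 11+0) = 11
r[3] = max(2+11, 11+2) = 13
r[4] = max(2+13, 11+11) = 22
r[5] = max(2+22, 11+13, 20+0) = 24
r[6] = max(2+24, 11+22, 20+2, 31+0) = 33
r[7] = max(2+33, 11+24, 20+11, 31+2) = 35
One optimal cutting: 2 + 2 + 2 + 1 → $35.

35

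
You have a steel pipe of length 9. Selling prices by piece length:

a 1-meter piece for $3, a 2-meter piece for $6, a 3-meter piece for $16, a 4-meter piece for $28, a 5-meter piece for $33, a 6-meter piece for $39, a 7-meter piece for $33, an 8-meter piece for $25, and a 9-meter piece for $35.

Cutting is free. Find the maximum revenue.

61

Build r[k] bottom-up: r[k] = max over allowed piece i of (p[i] + r[k−i]).
r[1] = 3
r[2] = max(3+3, 6+0) = 6
r[3] = max(3+6, 6+3, 16+0) = 16
r[4] = max(3+16, 6+6, 16+3, 28+0) = 28
r[5] = max(3+28, 6+16, 16+6, 28+3, 33+0) = 33
r[6] = max(3+33, 6+28, 16+16, 28+6, 33+3, 39+0) = 39
r[7] = max(3+39, 6+33, 16+28, …, 39+3, 33+0) = 44
r[8] = max(3+44, 6+39, 16+33, …, 33+3, 25+0) = 56
r[9] = max(3+56, 6+44, 16+39, …, 25+3, 35+0) = 61
One optimal cutting: 5 + 4 → $33 + $28 = $61.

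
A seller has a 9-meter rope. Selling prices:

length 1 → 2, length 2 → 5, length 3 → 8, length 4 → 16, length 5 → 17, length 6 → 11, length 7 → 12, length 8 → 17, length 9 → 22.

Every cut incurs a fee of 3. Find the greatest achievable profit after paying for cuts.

Let net[k] be the best obtainable value from length k. For each k, try every first piece i and keep the best of price[i] + net[k−i] minus the 3 cut fee when i<k.
net[1] = 2
net[2] = 5
net[3] = 8
net[4] = 16
net[5] = 17
net[6] = 18  (first piece 2, then net[4]=16)
net[7] = 21  (first piece 3, then net[4]=16)
net[8] = 29  (first piece 4, then net[4]=16)
net[9] = 30  (first piece 4, then net[5]=17)
One optimal plan: pieces 5 + 4 (1 cut) → 33 − 3 = 30.

30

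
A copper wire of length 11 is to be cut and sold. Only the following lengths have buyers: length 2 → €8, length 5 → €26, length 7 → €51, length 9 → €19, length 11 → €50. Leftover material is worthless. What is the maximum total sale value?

67

Build best[k] bottom-up: best[k] = max over allowed piece i of (p[i] + best[k−i]).
best[1] = 0
best[2] = 8
best[3] = 8
best[4] = 16  (first piece 2, then best[2]=8)
best[5] = max(8+8, 26+0) = 26
best[6] = max(8+16, 26+0) = 26
best[7] = max(8+26, 26+8, 51+0) = 51
best[8] = max(8+26, 26+8, 51+0) = 51
best[9] = max(8+51, 26+16, 51+8, 19+0) = 59
best[10] = max(8+51, 26+26, 51+8, 19+0) = 59
best[11] = max(8+59, 26+26, 51+16, 19+8, 50+0) = 67
One optimal cutting: 7 + 2 + 2 → €67.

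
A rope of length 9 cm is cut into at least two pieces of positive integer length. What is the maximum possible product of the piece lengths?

27

Let f[k] be the best product for length k (with at least one cut). For each first piece i, the rest contributes max(k−i, f[k−i]).
f[2] = 1×max(1,0) = 1×1 = 1
f[3] = 1×max(2,1) = 1×2 = 2
f[4] = 2×max(2,1) = 2×2 = 4
f[5] = 2×max(3,2) = 2×3 = 6
f[6] = 3×max(3,2) = 3×3 = 9
f[7] = 2×max(5,6) = 2×6 = 12
f[8] = 2×max(6,9) = 2×9 = 18
f[9] = 3×max(6,9) = 3×9 = 27
One optimal split: 3 + 3 + 3; product 3×3×3 = 27.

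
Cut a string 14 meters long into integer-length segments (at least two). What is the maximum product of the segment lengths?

Define P[k] = max over 1≤i<k of i · max(k−i, P[k−i]); the inner max lets the remainder stay uncut if that's better.
P[2] = 1×max(1,0) = 1×1 = 1
P[3] = 1×max(2,1) = 1×2 = 2
P[4] = 2×max(2,1) = 2×2 = 4
P[5] = 2×max(3,2) = 2×3 = 6
P[6] = 3×max(3,2) = 3×3 = 9
P[7] = 2×max(5,6) = 2×6 = 12
P[8] = 2×max(6,9) = 2×9 = 18
P[9] = 3×max(6,9) = 3×9 = 27
P[10] = 2×max(8,18) = 2×18 = 36
P[11] = 2×max(9,27) = 2×27 = 54
P[12] = 3×max(9,27) = 3×27 = 81
P[13] = 2×max(11,54) = 2×54 = 108
P[14] = 2×max(12,81) = 2×81 = 162
One optimal split: 3 + 3 + 3 + 3 + 2; product 3×3×3×3×2 = 162.

162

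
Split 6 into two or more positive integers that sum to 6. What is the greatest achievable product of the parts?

Fill prod[k] for k=2..6: at each k try every first piece i and multiply by the better of (k−i) uncut or prod[k−i].
prod[2] = 1·max(1,0) = 1·1 = 1
prod[3] = 1·max(2,1) = 1·2 = 2
prod[4] = 2·max(2,1) = 2·2 = 4
prod[5] = 2·max(3,2) = 2·3 = 6
prod[6] = 3·max(3,2) = 3·3 = 9
One optimal split: 3 + 3; product 3·3 = 9.

9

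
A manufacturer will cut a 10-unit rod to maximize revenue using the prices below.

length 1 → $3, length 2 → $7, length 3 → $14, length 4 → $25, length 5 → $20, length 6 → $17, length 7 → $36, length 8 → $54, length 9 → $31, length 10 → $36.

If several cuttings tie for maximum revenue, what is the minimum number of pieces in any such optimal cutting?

Consider every possible first cut. r[k] is the best of p[i]+r[k−i] over all sellable i≤k.
r[1] = 3
r[2] = 7
r[3] = 14
r[4] = 25
r[5] = 28  (first piece 1, then r[4]=25)
r[6] = 32  (first piece 2, then r[4]=25)
r[7] = 39  (first piece 3, then r[4]=25)
r[8] = 54
r[9] = 57  (first piece 1, then r[8]=54)
r[10] = 61  (first piece 2, then r[8]=54)
Maximum revenue is $61.
Now minimize piece count subject to staying optimal: for each k, pieces[k] = 1 + min over i with p[i]+r[k−i]=r[k] of pieces[k−i].
pieces[7] = 2
pieces[8] = 1
pieces[9] = 2
pieces[10] = 2

2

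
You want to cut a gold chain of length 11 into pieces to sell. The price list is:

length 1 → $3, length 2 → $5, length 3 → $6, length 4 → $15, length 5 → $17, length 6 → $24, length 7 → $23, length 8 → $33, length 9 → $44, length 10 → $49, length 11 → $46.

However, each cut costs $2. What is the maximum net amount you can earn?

50

Let r[k] be the best obtainable value from length k. For each k, try every first piece i and keep the best of price[i] + r[k−i] minus the 2 cut fee when i<k.
r[1] = 3
r[2] = max(3+3-2, 5+0) = 5
r[3] = max(3+5-2, 5+3-2, 6+0) = 6
r[4] = max(3+6-2, 5+5-2, 6+3-2, 15+0) = 15
r[5] = max(3+15-2, 5+6-2, 6+5-2, 15+3-2, 17+0) = 17
r[6] = max(3+17-2, 5+15-2, 6+6-2, 15+5-2, 17+3-2, 24+0) = 24
r[7] = max(3+24-2, 5+17-2, 6+15-2, …, 24+3-2, 23+0) = 25
r[8] = max(3+25-2, 5+24-2, 6+17-2, …, 23+3-2, 33+0) = 33
r[9] = max(3+33-2, 5+25-2, 6+24-2, …, 33+3-2, 44+0) = 44
r[10] = max(3+44-2, 5+33-2, 6+25-2, …, 44+3-2, 49+0) = 49
r[11] = max(3+49-2, 5+44-2, 6+33-2, …, 49+3-2, 46+0) = 50
One optimal plan: pieces 10 + 1 (1 cut) → $52 − $2 = $50.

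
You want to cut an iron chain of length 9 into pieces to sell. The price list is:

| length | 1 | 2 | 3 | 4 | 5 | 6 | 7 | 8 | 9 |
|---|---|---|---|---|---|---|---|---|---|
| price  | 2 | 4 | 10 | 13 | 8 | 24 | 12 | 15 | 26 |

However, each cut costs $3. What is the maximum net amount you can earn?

Consider every possible first cut. v[k] is the best of p[i]+v[k−i] over all sellable i≤k, charging 3 whenever i<k.
v[1] = 2
v[2] = 4
v[3] = 10
v[4] = 13
v[5] = 12  (first piece 1, then v[4]=13)
v[6] = 24
v[7] = 23  (first piece 1, then v[6]=24)
v[8] = 25  (first piece 2, then v[6]=24)
v[9] = 31  (first piece 3, then v[6]=24)
One optimal plan: pieces 6 + 3 (1 cut) → $34 − $3 = $31.

31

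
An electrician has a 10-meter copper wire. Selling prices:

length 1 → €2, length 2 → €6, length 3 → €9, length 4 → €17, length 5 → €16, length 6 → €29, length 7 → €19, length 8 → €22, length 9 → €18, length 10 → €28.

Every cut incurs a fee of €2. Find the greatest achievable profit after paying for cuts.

44

Build r[k] bottom-up: r[k] = max over allowed piece i of (p[i] + r[k−i]) − 2 per cut.
r[1] = 2
r[2] = max(2+2-2, 6+0) = 6
r[3] = max(2+6-2, 6+2-2, 9+0) = 9
r[4] = max(2+9-2, 6+6-2, 9+2-2, 17+0) = 17
r[5] = max(2+17-2, 6+9-2, 9+6-2, 17+2-2, 16+0) = 17
r[6] = max(2+17-2, 6+17-2, 9+9-2, 17+6-2, 16+2-2, 29+0) = 29
r[7] = max(2+29-2, 6+17-2, 9+17-2, …, 29+2-2, 19+0) = 29
r[8] = max(2+29-2, 6+29-2, 9+17-2, …, 19+2-2, 22+0) = 33
r[9] = max(2+33-2, 6+29-2, 9+29-2, …, 22+2-2, 18+0) = 36
r[10] = max(2+36-2, 6+33-2, 9+29-2, …, 18+2-2, 28+0) = 44
One optimal plan: pieces 6 + 4 (1 cut) → €46 − €2 = €44.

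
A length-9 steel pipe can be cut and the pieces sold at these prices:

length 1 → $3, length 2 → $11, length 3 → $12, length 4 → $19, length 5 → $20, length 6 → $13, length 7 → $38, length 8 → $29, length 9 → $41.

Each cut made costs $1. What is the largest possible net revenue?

48

Let r[k] be the best obtainable value from length k. For each k, try every first piece i and keep the best of price[i] + r[k−i] minus the 1 cut fee when i<k.
r[1] = 3
r[2] = 11
r[3] = 13  (first piece 1, then r[2]=11)
r[4] = 21  (first piece 2, then r[2]=11)
r[5] = 23  (first piece 1, then r[4]=21)
r[6] = 31  (first piece 2, then r[4]=21)
r[7] = 38
r[8] = 41  (first piece 2, then r[6]=31)
r[9] = 48  (first piece 2, then r[7]=38)
One optimal plan: pieces 7 + 2 (1 cut) → $49 − $1 = $48.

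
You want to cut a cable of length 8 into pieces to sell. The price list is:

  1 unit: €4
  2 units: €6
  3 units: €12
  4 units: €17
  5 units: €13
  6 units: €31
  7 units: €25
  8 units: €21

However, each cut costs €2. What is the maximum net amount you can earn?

Let v[k] be the best obtainable value from length k. For each k, try every first piece i and keep the best of price[i] + v[k−i] minus the 2 cut fee when i<k.
v[1] = 4
v[2] = 6  (first piece 1, then v[1]=4)
v[3] = 12
v[4] = 17
v[5] = 19  (first piece 1, then v[4]=17)
v[6] = 31
v[7] = 33  (first piece 1, then v[6]=31)
v[8] = 35  (first piece 1, then v[7]=33)
One optimal plan: pieces 6 + 1 + 1 (2 cuts) → €39 − €4 = €35.

35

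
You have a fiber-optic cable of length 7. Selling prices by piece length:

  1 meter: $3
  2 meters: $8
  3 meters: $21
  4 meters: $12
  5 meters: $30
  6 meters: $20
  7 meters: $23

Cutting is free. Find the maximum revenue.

45

Build R[k] bottom-up: R[k] = max over allowed piece i of (p[i] + R[k−i]).
R[1] = 3
R[2] = 8
R[3] = 21
R[4] = 24  (first piece 1, then R[3]=21)
R[5] = 30
R[6] = 42  (first piece 3, then R[3]=21)
R[7] = 45  (first piece 1, then R[6]=42)
One optimal cutting: 3 + 3 + 1 → $21 + $21 + $3 = $45.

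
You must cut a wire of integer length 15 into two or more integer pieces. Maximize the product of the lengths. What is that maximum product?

243

Define g[k] = max over 1≤i<k of i · max(k−i, g[k−i]); the inner max lets the remainder stay uncut if that's better.
g[2] = 1·max(1,0) = 1·1 = 1
g[3] = 1·max(2,1) = 1·2 = 2
g[4] = 2·max(2,1) = 2·2 = 4
g[5] = 2·max(3,2) = 2·3 = 6
g[6] = 3·max(3,2) = 3·3 = 9
g[7] = 2·max(5,6) = 2·6 = 12
g[8] = 2·max(6,9) = 2·9 = 18
g[9] = 3·max(6,9) = 3·9 = 27
g[10] = 2·max(8,18) = 2·18 = 36
g[11] = 2·max(9,27) = 2·27 = 54
g[12] = 3·max(9,27) = 3·27 = 81
g[13] = 2·max(11,54) = 2·54 = 108
g[14] = 2·max(12,81) = 2·81 = 162
g[15] = 3·max(12,81) = 3·81 = 243
One optimal split: 3 + 3 + 3 + 3 + 3; product 3·3·3·3·3 = 243.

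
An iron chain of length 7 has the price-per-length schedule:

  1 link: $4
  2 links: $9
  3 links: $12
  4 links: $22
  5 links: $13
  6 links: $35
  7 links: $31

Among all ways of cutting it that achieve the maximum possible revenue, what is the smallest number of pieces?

Let r[k] be the best obtainable value from length k. For each k, try every first piece i and keep the best of price[i] + r[k−i].
r[1] = 4
r[2] = 9
r[3] = 13  (first piece 1, then r[2]=9)
r[4] = 22
r[5] = 26  (first piece 1, then r[4]=22)
r[6] = 35
r[7] = 39  (first piece 1, then r[6]=35)
Maximum revenue is $39.
Now minimize piece count subject to staying optimal: for each k, pieces[k] = 1 + min over i with p[i]+r[k−i]=r[k] of pieces[k−i].
pieces[4] = 1
pieces[5] = 2
pieces[6] = 1
pieces[7] = 2

2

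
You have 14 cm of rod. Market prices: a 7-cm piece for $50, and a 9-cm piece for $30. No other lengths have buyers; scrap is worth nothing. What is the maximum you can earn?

Let best[k] be the best obtainable value from length k. For each k, try every first piece i and keep the best of price[i] + best[k−i].
best[1] = 0
best[2] = 0
best[3] = 0
best[4] = 0
best[5] = 0
best[6] = 0
best[7] = 50
best[8] = 50
best[9] = 50
best[10] = 50
best[11] = 50
best[12] = 50
best[13] = 50
best[14] = 100  (first piece 7, then best[7]=50)
One optimal cutting: 7 + 7 → $100.

100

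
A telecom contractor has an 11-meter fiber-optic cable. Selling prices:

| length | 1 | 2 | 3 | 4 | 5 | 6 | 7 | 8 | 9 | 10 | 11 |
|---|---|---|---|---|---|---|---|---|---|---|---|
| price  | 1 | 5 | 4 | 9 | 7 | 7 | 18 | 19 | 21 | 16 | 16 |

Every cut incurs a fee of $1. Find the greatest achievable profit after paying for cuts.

Build v[k] bottom-up: v[k] = max over allowed piece i of (p[i] + v[k−i]) − 1 per cut.
v[1] = 1
v[2] = max(1+1-1, 5+0) = 5
v[3] = max(1+5-1, 5+1-1, 4+0) = 5
v[4] = max(1+5-1, 5+5-1, 4+1-1, 9+0) = 9
v[5] = max(1+9-1, 5+5-1, 4+5-1, 9+1-1, 7+0) = 9
v[6] = max(1+9-1, 5+9-1, 4+5-1, 9+5-1, 7+1-1, 7+0) = 13
v[7] = max(1+13-1, 5+9-1, 4+9-1, …, 7+1-1, 18+0) = 18
v[8] = max(1+18-1, 5+13-1, 4+9-1, …, 18+1-1, 19+0) = 19
v[9] = max(1+19-1, 5+18-1, 4+13-1, …, 19+1-1, 21+0) = 22
v[10] = max(1+22-1, 5+19-1, 4+18-1, …, 21+1-1, 16+0) = 23
v[11] = max(1+23-1, 5+22-1, 4+19-1, …, 16+1-1, 16+0) = 26
One optimal plan: pieces 7 + 2 + 2 (2 cuts) → $28 − $2 = $26.

26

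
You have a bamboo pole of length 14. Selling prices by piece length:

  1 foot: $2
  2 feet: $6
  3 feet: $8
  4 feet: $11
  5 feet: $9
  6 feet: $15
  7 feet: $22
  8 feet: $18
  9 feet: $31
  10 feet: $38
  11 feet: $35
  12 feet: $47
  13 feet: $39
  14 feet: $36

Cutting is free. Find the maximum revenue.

Build best[k] bottom-up: best[k] = max over allowed piece i of (p[i] + best[k−i]).
best[1] = 2
best[2] = max(2+2, 6+0) = 6
best[3] = max(2+6, 6+2, 8+0) = 8
best[4] = max(2+8, 6+6, 8+2, 11+0) = 12
best[5] = max(2+12, 6+8, 8+6, 11+2, 9+0) = 14
best[6] = max(2+14, 6+12, 8+8, 11+6, 9+2, 15+0) = 18
best[7] = max(2+18, 6+14, 8+12, …, 15+2, 22+0) = 22
best[8] = max(2+22, 6+18, 8+14, …, 22+2, 18+0) = 24
best[9] = max(2+24, 6+22, 8+18, …, 18+2, 31+0) = 31
best[10] = max(2+31, 6+24, 8+22, …, 31+2, 38+0) = 38
best[11] = max(2+38, 6+31, 8+24, …, 38+2, 35+0) = 40
best[12] = max(2+40, 6+38, 8+31, …, 35+2, 47+0) = 47
best[13] = max(2+47, 6+40, 8+38, …, 47+2, 39+0) = 49
best[14] = max(2+49, 6+47, 8+40, …, 39+2, 36+0) = 53
One optimal cutting: 12 + 2 → $47 + $6 = $53.

53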